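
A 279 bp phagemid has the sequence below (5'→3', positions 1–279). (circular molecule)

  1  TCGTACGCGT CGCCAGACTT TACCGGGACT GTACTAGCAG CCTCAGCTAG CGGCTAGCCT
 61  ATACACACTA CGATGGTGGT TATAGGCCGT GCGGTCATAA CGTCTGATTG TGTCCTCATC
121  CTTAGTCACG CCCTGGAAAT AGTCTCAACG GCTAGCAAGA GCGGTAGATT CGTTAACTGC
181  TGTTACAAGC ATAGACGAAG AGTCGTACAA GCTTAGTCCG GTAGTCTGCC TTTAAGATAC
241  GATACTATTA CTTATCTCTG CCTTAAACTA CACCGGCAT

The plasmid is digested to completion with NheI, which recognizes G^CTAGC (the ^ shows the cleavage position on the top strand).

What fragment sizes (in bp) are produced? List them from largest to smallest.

174, 98, 7 bp

NheI sites (GCTAGC) start at positions 46, 53, 151.
NheI cuts after the first base of each site, so after positions 46, 53, 151.
Circular molecule, 3 cuts → 3 fragments:
  47–53 → 7 bp
  54–151 → 98 bp
  152–279 then 1–46 → 128 + 46 = 174 bp
Sorted largest to smallest: 174, 98, 7 bp.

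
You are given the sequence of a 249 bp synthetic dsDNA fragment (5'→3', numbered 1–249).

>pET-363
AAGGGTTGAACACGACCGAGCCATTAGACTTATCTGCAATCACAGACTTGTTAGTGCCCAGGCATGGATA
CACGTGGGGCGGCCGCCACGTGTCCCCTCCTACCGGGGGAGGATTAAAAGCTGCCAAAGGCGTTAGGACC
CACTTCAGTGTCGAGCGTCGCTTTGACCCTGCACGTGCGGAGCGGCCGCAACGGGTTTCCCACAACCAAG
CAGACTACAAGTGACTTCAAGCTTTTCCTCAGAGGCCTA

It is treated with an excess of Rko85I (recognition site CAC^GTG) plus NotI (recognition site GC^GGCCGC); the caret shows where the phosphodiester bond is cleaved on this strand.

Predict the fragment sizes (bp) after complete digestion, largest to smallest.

Rko85I sites (CACGTG) start at positions 71, 87, 172.
Rko85I cuts after base 3 of each site, so after positions 73, 89, 174.
NotI sites (GCGGCCGC) start at positions 79, 182.
NotI cuts after base 2 of each site, so after positions 80, 183.
Combined cut positions: 73, 80, 89, 174, 183.
Linear molecule, 5 cuts → 6 fragments:
  1–73 → 73 bp
  74–80 → 7 bp
  81–89 → 9 bp
  90–174 → 85 bp
  175–183 → 9 bp
  184–249 → 66 bp
Sorted largest to smallest: 85, 73, 66, 9, 9, 7 bp.

85, 73, 66, 9, 9, 7 bp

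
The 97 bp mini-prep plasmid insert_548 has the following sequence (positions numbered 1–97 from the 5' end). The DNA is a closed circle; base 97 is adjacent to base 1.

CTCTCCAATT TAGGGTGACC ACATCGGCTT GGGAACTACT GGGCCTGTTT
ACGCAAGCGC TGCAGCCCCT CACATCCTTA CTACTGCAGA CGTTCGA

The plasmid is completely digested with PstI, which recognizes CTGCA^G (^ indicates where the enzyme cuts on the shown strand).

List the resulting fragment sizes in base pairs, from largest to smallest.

73, 24 bp

PstI sites (CTGCAG) start at positions 60, 84.
PstI cuts after base 5 of each site (before the last base), so after positions 64, 88.
Circular molecule, 2 cuts → 2 fragments:
  65–88 → 24 bp
  89–97 then 1–64 → 9 + 64 = 73 bp
Sorted largest to smallest: 73, 24 bp.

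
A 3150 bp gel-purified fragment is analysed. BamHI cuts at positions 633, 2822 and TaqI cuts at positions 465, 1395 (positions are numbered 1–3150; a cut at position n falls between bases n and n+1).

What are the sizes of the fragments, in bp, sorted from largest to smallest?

1427, 762, 465, 328, 168 bp

Combined cut positions (sorted): 465, 633, 1395, 2822.
Linear molecule, 4 cuts → 5 fragments:
  465 − 0 = 465 bp
  633 − 465 = 168 bp
  1395 − 633 = 762 bp
  2822 − 1395 = 1427 bp
  3150 − 2822 = 328 bp
Sorted largest to smallest: 1427, 762, 465, 328, 168 bp.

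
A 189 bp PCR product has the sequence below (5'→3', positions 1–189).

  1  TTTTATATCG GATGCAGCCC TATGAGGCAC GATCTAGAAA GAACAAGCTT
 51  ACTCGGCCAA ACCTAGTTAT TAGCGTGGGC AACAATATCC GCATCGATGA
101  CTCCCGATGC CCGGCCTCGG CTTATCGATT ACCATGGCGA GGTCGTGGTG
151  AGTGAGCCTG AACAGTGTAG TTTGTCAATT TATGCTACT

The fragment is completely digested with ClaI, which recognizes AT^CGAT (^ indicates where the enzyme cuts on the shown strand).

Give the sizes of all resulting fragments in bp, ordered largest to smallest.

ClaI sites (ATCGAT) start at positions 93, 124.
ClaI cuts after base 2 of each site, so after positions 94, 125.
Linear molecule, 2 cuts → 3 fragments:
  1–94 → 94 bp
  95–125 → 31 bp
  126–189 → 64 bp
Sorted largest to smallest: 94, 64, 31 bp.

94, 64, 31 bp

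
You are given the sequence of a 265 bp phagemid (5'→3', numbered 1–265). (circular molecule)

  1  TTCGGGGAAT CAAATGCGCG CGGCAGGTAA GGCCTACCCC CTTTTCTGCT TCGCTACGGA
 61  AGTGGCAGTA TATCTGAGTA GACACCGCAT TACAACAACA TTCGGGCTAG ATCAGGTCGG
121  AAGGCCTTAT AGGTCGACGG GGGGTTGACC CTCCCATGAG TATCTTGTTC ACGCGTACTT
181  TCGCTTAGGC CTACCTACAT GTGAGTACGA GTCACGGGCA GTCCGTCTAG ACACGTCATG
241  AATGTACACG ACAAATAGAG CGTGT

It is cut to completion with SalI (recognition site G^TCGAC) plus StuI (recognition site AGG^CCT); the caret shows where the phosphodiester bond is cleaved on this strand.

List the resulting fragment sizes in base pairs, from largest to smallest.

The SalI site (GTCGAC) starts at position 133.
SalI cuts after the first base of each site, so after position 133.
StuI sites (AGGCCT) start at positions 30, 122, 187.
StuI cuts after base 3 of each site, so after positions 32, 124, 189.
Combined cut positions: 32, 124, 133, 189.
Circular molecule, 4 cuts → 4 fragments:
  33–124 → 92 bp
  125–133 → 9 bp
  134–189 → 56 bp
  190–265 then 1–32 → 76 + 32 = 108 bp
Sorted largest to smallest: 108, 92, 56, 9 bp.

108, 92, 56, 9 bp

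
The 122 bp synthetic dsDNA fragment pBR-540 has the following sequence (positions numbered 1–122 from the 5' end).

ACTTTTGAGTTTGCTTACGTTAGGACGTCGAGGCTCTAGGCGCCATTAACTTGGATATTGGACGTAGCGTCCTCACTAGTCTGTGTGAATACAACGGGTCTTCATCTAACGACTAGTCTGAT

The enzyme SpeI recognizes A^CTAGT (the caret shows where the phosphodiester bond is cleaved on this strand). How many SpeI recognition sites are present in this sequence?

2

ACTAGT occurs starting at positions 75, 112.
SpeI cuts at 2 sites.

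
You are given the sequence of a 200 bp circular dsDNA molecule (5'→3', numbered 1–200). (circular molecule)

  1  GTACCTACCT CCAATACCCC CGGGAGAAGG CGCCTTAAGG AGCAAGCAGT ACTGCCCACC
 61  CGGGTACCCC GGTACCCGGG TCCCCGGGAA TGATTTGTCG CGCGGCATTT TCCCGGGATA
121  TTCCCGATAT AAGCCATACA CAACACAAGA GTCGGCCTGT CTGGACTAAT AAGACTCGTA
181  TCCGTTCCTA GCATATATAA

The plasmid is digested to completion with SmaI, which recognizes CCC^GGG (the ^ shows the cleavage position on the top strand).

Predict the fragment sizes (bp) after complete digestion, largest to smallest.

SmaI sites (CCCGGG) start at positions 19, 59, 75, 83, 112.
SmaI cuts after base 3 of each site, so after positions 21, 61, 77, 85, 114.
Circular molecule, 5 cuts → 5 fragments:
  22–61 → 40 bp
  62–77 → 16 bp
  78–85 → 8 bp
  86–114 → 29 bp
  115–200 then 1–21 → 86 + 21 = 107 bp
Sorted largest to smallest: 107, 40, 29, 16, 8 bp.

107, 40, 29, 16, 8 bp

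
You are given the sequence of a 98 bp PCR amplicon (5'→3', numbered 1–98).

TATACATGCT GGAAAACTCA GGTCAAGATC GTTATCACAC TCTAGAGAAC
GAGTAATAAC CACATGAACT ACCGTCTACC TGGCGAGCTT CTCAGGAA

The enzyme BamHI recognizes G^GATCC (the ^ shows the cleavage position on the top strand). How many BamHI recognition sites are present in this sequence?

0

No occurrence of GGATCC is present in the sequence.
BamHI does not cut: 0 sites.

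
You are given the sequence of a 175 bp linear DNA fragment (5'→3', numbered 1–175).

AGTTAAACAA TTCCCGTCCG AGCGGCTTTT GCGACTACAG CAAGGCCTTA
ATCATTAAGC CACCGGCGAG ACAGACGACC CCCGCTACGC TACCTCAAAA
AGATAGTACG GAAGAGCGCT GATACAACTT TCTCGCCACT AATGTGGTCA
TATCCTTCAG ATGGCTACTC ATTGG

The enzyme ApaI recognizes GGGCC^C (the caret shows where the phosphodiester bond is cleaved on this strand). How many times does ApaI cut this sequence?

0

No occurrence of GGGCCC is present in the sequence.
ApaI does not cut: 0 sites.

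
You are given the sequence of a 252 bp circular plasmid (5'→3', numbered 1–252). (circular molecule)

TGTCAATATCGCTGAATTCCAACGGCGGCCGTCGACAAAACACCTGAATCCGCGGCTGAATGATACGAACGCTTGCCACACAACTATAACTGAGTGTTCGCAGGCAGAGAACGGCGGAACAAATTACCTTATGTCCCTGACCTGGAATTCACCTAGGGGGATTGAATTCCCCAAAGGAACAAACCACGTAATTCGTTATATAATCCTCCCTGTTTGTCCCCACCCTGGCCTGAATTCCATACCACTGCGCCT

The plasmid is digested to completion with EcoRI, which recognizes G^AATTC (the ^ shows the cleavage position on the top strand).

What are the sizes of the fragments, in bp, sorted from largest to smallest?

131, 68, 34, 19 bp

EcoRI sites (GAATTC) start at positions 14, 145, 164, 232.
EcoRI cuts after the first base of each site, so after positions 14, 145, 164, 232.
Circular molecule, 4 cuts → 4 fragments:
  15–145 → 131 bp
  146–164 → 19 bp
  165–232 → 68 bp
  233–252 then 1–14 → 20 + 14 = 34 bp
Sorted largest to smallest: 131, 68, 34, 19 bp.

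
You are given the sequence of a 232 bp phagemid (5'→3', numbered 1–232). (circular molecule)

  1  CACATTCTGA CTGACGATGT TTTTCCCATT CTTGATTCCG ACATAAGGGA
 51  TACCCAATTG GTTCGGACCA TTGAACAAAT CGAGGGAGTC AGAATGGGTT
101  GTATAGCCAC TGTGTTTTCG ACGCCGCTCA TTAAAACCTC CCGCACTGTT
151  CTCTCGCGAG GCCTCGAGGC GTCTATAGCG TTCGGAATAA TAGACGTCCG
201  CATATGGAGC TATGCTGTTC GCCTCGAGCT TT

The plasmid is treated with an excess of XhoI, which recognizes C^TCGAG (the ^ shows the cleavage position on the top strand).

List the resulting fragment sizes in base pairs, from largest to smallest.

XhoI sites (CTCGAG) start at positions 163, 223.
XhoI cuts after the first base of each site, so after positions 163, 223.
Circular molecule, 2 cuts → 2 fragments:
  164–223 → 60 bp
  224–232 then 1–163 → 9 + 163 = 172 bp
Sorted largest to smallest: 172, 60 bp.

172, 60 bp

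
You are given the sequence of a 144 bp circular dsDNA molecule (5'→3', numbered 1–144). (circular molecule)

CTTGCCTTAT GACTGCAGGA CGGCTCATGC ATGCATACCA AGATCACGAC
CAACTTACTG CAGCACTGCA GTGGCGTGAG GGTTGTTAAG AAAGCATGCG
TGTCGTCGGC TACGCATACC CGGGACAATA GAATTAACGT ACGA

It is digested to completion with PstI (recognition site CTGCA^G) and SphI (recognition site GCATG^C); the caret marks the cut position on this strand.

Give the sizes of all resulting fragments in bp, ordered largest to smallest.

63, 29, 28, 16, 8 bp

PstI sites (CTGCAG) start at positions 13, 58, 66.
PstI cuts after base 5 of each site (before the last base), so after positions 17, 62, 70.
SphI sites (GCATGC) start at positions 29, 94.
SphI cuts after base 5 of each site (before the last base), so after positions 33, 98.
Combined cut positions: 17, 33, 62, 70, 98.
Circular molecule, 5 cuts → 5 fragments:
  18–33 → 16 bp
  34–62 → 29 bp
  63–70 → 8 bp
  71–98 → 28 bp
  99–144 then 1–17 → 46 + 17 = 63 bp
Sorted largest to smallest: 63, 29, 28, 16, 8 bp.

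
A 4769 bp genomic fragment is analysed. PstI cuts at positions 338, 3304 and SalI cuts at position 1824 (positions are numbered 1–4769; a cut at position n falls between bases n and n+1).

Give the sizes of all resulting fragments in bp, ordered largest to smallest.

1486, 1480, 1465, 338 bp

Combined cut positions (sorted): 338, 1824, 3304.
Linear molecule, 3 cuts → 4 fragments:
  338 − 0 = 338 bp
  1824 − 338 = 1486 bp
  3304 − 1824 = 1480 bp
  4769 − 3304 = 1465 bp
Sorted largest to smallest: 1486, 1480, 1465, 338 bp.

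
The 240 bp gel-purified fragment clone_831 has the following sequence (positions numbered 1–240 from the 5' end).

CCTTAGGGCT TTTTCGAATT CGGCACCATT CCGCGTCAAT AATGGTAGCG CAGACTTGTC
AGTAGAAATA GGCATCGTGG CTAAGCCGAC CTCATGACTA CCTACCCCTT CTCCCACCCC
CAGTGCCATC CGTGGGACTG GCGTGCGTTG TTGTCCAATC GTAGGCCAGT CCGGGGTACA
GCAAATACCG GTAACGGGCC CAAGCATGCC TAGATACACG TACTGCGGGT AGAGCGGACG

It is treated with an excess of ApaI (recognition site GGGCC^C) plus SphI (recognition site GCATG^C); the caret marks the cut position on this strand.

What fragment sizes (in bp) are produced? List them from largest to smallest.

The ApaI site (GGGCCC) starts at position 196.
ApaI cuts after base 5 of each site (before the last base), so after position 200.
The SphI site (GCATGC) starts at position 204.
SphI cuts after base 5 of each site (before the last base), so after position 208.
Combined cut positions: 200, 208.
Linear molecule, 2 cuts → 3 fragments:
  1–200 → 200 bp
  201–208 → 8 bp
  209–240 → 32 bp
Sorted largest to smallest: 200, 32, 8 bp.

200, 32, 8 bp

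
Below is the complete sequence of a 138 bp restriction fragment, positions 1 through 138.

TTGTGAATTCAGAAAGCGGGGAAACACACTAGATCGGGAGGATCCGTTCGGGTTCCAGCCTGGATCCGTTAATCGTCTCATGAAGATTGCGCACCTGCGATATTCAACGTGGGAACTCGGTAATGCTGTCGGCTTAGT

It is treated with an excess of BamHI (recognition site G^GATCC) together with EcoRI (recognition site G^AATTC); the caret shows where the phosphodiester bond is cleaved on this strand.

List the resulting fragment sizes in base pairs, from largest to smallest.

BamHI sites (GGATCC) start at positions 40, 62.
BamHI cuts after the first base of each site, so after positions 40, 62.
The EcoRI site (GAATTC) starts at position 5.
EcoRI cuts after the first base of each site, so after position 5.
Combined cut positions: 5, 40, 62.
Linear molecule, 3 cuts → 4 fragments:
  1–5 → 5 bp
  6–40 → 35 bp
  41–62 → 22 bp
  63–138 → 76 bp
Sorted largest to smallest: 76, 35, 22, 5 bp.

76, 35, 22, 5 bp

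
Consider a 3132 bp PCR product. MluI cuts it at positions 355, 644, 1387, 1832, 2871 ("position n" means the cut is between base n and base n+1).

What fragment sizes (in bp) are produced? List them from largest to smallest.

Linear molecule, 5 cuts → 6 fragments:
  355 − 0 = 355 bp
  644 − 355 = 289 bp
  1387 − 644 = 743 bp
  1832 − 1387 = 445 bp
  2871 − 1832 = 1039 bp
  3132 − 2871 = 261 bp
Sorted largest to smallest: 1039, 743, 445, 355, 289, 261 bp.

1039, 743, 445, 355, 289, 261 bp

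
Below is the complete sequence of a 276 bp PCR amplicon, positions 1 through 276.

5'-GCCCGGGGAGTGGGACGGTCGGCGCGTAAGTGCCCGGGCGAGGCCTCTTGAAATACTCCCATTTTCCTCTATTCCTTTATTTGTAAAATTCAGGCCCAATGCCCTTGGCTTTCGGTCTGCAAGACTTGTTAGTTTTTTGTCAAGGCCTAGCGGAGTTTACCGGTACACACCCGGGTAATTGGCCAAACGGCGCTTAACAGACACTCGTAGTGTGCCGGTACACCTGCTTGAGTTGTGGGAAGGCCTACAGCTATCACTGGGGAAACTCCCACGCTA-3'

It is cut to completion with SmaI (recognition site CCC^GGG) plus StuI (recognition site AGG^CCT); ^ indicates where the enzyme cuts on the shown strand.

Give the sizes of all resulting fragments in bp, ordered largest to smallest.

102, 71, 33, 31, 27, 8, 4 bp

SmaI sites (CCCGGG) start at positions 2, 33, 170.
SmaI cuts after base 3 of each site, so after positions 4, 35, 172.
StuI sites (AGGCCT) start at positions 41, 143, 241.
StuI cuts after base 3 of each site, so after positions 43, 145, 243.
Combined cut positions: 4, 35, 43, 145, 172, 243.
Linear molecule, 6 cuts → 7 fragments:
  1–4 → 4 bp
  5–35 → 31 bp
  36–43 → 8 bp
  44–145 → 102 bp
  146–172 → 27 bp
  173–243 → 71 bp
  244–276 → 33 bp
Sorted largest to smallest: 102, 71, 33, 31, 27, 8, 4 bp.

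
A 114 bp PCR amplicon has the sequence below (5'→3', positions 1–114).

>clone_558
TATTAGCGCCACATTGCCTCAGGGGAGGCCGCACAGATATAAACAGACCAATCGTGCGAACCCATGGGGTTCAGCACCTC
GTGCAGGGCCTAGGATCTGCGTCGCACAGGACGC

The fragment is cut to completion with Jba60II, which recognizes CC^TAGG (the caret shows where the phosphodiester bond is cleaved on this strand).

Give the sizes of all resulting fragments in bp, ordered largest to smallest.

90, 24 bp

The Jba60II site (CCTAGG) starts at position 89.
Jba60II cuts after base 2 of each site, so after position 90.
Linear molecule, 1 cut → 2 fragments:
  1–90 → 90 bp
  91–114 → 24 bp
Sorted largest to smallest: 90, 24 bp.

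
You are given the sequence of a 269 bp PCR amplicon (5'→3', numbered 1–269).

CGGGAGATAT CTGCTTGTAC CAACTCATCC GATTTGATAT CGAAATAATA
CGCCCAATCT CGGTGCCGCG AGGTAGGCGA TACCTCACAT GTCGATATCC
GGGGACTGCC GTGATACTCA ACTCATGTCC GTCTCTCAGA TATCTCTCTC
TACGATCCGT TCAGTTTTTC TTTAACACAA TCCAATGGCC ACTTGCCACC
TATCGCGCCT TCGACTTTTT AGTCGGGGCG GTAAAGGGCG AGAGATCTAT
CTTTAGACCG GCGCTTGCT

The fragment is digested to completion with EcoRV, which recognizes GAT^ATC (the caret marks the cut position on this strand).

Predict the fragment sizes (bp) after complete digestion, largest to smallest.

128, 58, 45, 30, 8 bp

EcoRV sites (GATATC) start at positions 6, 36, 94, 139.
EcoRV cuts after base 3 of each site, so after positions 8, 38, 96, 141.
Linear molecule, 4 cuts → 5 fragments:
  1–8 → 8 bp
  9–38 → 30 bp
  39–96 → 58 bp
  97–141 → 45 bp
  142–269 → 128 bp
Sorted largest to smallest: 128, 58, 45, 30, 8 bp.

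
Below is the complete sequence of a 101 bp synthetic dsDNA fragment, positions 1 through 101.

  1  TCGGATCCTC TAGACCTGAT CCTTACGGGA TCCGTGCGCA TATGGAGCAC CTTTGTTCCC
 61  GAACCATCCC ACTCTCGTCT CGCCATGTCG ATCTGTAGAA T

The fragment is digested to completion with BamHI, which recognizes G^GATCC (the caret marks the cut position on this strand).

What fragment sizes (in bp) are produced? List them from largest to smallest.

BamHI sites (GGATCC) start at positions 3, 28.
BamHI cuts after the first base of each site, so after positions 3, 28.
Linear molecule, 2 cuts → 3 fragments:
  1–3 → 3 bp
  4–28 → 25 bp
  29–101 → 73 bp
Sorted largest to smallest: 73, 25, 3 bp.

73, 25, 3 bp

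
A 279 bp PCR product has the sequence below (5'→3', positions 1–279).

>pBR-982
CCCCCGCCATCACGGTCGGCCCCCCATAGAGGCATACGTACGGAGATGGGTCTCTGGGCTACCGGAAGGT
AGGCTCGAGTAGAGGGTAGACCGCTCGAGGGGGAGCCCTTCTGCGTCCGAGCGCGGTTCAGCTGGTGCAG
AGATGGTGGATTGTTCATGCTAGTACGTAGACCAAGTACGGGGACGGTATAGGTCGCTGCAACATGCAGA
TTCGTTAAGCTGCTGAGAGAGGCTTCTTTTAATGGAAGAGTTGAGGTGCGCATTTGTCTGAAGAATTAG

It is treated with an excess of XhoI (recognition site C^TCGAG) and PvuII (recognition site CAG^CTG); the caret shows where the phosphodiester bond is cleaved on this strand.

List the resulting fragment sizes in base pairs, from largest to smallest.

XhoI sites (CTCGAG) start at positions 74, 94.
XhoI cuts after the first base of each site, so after positions 74, 94.
The PvuII site (CAGCTG) starts at position 129.
PvuII cuts after base 3 of each site, so after position 131.
Combined cut positions: 74, 94, 131.
Linear molecule, 3 cuts → 4 fragments:
  1–74 → 74 bp
  75–94 → 20 bp
  95–131 → 37 bp
  132–279 → 148 bp
Sorted largest to smallest: 148, 74, 37, 20 bp.

148, 74, 37, 20 bp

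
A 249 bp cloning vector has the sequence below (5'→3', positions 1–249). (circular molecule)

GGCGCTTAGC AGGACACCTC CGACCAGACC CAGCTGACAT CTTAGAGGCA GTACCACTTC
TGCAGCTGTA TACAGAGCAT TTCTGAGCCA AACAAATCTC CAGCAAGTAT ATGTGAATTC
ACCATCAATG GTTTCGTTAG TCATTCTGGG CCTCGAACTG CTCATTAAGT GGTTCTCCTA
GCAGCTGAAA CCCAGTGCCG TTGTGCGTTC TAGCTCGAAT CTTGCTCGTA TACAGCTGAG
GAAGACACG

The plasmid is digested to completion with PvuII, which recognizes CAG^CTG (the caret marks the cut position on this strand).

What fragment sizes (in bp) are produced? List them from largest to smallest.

PvuII sites (CAGCTG) start at positions 31, 63, 182, 233.
PvuII cuts after base 3 of each site, so after positions 33, 65, 184, 235.
Circular molecule, 4 cuts → 4 fragments:
  34–65 → 32 bp
  66–184 → 119 bp
  185–235 → 51 bp
  236–249 then 1–33 → 14 + 33 = 47 bp
Sorted largest to smallest: 119, 51, 47, 32 bp.

119, 51, 47, 32 bp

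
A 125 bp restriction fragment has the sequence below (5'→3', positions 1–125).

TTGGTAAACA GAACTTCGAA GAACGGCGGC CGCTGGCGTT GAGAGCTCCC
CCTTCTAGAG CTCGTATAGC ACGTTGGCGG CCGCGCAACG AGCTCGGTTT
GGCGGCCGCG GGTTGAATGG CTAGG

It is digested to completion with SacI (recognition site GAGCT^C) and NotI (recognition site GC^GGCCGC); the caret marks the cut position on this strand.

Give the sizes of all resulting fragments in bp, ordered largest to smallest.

SacI sites (GAGCTC) start at positions 43, 58, 90.
SacI cuts after base 5 of each site (before the last base), so after positions 47, 62, 94.
NotI sites (GCGGCCGC) start at positions 26, 77, 102.
NotI cuts after base 2 of each site, so after positions 27, 78, 103.
Combined cut positions: 27, 47, 62, 78, 94, 103.
Linear molecule, 6 cuts → 7 fragments:
  1–27 → 27 bp
  28–47 → 20 bp
  48–62 → 15 bp
  63–78 → 16 bp
  79–94 → 16 bp
  95–103 → 9 bp
  104–125 → 22 bp
Sorted largest to smallest: 27, 22, 20, 16, 16, 15, 9 bp.

27, 22, 20, 16, 16, 15, 9 bp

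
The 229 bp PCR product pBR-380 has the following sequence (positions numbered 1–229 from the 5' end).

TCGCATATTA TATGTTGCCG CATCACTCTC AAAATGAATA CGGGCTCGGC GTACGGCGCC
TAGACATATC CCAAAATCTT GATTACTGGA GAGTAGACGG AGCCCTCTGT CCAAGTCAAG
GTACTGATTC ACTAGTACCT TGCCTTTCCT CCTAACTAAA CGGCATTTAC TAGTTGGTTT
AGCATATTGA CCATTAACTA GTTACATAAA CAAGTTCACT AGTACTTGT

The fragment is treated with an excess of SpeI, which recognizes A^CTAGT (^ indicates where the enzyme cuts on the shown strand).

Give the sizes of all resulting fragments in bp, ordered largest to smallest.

SpeI sites (ACTAGT) start at positions 131, 169, 197, 218.
SpeI cuts after the first base of each site, so after positions 131, 169, 197, 218.
Linear molecule, 4 cuts → 5 fragments:
  1–131 → 131 bp
  132–169 → 38 bp
  170–197 → 28 bp
  198–218 → 21 bp
  219–229 → 11 bp
Sorted largest to smallest: 131, 38, 28, 21, 11 bp.

131, 38, 28, 21, 11 bp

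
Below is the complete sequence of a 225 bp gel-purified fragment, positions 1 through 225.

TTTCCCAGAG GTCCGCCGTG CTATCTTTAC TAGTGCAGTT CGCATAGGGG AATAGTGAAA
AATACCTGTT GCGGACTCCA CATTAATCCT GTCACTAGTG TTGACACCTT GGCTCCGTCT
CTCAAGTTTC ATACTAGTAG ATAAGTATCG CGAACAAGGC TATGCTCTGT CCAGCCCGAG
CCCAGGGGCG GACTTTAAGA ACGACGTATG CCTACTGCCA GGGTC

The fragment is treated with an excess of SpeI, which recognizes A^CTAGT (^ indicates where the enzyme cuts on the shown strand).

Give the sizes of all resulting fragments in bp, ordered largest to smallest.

SpeI sites (ACTAGT) start at positions 29, 94, 133.
SpeI cuts after the first base of each site, so after positions 29, 94, 133.
Linear molecule, 3 cuts → 4 fragments:
  1–29 → 29 bp
  30–94 → 65 bp
  95–133 → 39 bp
  134–225 → 92 bp
Sorted largest to smallest: 92, 65, 39, 29 bp.

92, 65, 39, 29 bp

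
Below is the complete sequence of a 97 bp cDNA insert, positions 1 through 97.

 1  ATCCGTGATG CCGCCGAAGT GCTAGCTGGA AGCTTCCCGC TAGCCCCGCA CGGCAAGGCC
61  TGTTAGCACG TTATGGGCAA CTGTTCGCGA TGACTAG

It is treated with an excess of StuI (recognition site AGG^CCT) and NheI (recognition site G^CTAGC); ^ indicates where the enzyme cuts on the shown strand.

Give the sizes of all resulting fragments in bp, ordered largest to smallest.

The StuI site (AGGCCT) starts at position 56.
StuI cuts after base 3 of each site, so after position 58.
NheI sites (GCTAGC) start at positions 21, 39.
NheI cuts after the first base of each site, so after positions 21, 39.
Combined cut positions: 21, 39, 58.
Linear molecule, 3 cuts → 4 fragments:
  1–21 → 21 bp
  22–39 → 18 bp
  40–58 → 19 bp
  59–97 → 39 bp
Sorted largest to smallest: 39, 21, 19, 18 bp.

39, 21, 19, 18 bp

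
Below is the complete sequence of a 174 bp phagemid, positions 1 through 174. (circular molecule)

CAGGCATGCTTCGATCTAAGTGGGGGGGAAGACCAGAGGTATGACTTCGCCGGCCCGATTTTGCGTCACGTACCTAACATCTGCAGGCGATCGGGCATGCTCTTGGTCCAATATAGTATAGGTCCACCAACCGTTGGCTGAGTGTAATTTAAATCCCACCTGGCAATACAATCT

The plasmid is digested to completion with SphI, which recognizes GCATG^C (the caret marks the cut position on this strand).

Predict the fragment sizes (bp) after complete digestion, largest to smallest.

SphI sites (GCATGC) start at positions 4, 95.
SphI cuts after base 5 of each site (before the last base), so after positions 8, 99.
Circular molecule, 2 cuts → 2 fragments:
  9–99 → 91 bp
  100–174 then 1–8 → 75 + 8 = 83 bp
Sorted largest to smallest: 91, 83 bp.

91, 83 bp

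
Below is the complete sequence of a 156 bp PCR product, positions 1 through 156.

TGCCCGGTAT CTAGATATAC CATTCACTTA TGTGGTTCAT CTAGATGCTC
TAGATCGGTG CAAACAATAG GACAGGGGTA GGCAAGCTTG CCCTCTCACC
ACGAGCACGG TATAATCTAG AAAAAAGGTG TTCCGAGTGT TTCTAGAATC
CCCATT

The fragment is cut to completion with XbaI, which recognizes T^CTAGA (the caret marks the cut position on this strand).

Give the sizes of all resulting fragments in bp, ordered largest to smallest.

67, 30, 26, 14, 10, 9 bp

XbaI sites (TCTAGA) start at positions 10, 40, 49, 116, 142.
XbaI cuts after the first base of each site, so after positions 10, 40, 49, 116, 142.
Linear molecule, 5 cuts → 6 fragments:
  1–10 → 10 bp
  11–40 → 30 bp
  41–49 → 9 bp
  50–116 → 67 bp
  117–142 → 26 bp
  143–156 → 14 bp
Sorted largest to smallest: 67, 30, 26, 14, 10, 9 bp.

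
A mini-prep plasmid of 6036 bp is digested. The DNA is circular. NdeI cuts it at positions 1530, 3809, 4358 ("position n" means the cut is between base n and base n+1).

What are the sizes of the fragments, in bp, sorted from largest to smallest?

3208, 2279, 549 bp

Circular molecule, 3 cuts → 3 fragments:
  3809 − 1530 = 2279 bp
  4358 − 3809 = 549 bp
  wrap: 6036 − 4358 + 1530 = 3208 bp
Sorted largest to smallest: 3208, 2279, 549 bp.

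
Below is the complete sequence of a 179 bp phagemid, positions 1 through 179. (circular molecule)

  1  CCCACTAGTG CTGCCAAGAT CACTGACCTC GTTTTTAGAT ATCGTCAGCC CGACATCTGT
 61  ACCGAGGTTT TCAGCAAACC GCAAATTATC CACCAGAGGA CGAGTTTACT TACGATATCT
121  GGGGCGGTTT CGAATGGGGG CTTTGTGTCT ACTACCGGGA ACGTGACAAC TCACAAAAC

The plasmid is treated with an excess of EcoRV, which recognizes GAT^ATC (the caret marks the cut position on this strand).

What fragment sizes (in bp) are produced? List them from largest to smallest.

EcoRV sites (GATATC) start at positions 38, 114.
EcoRV cuts after base 3 of each site, so after positions 40, 116.
Circular molecule, 2 cuts → 2 fragments:
  41–116 → 76 bp
  117–179 then 1–40 → 63 + 40 = 103 bp
Sorted largest to smallest: 103, 76 bp.

103, 76 bp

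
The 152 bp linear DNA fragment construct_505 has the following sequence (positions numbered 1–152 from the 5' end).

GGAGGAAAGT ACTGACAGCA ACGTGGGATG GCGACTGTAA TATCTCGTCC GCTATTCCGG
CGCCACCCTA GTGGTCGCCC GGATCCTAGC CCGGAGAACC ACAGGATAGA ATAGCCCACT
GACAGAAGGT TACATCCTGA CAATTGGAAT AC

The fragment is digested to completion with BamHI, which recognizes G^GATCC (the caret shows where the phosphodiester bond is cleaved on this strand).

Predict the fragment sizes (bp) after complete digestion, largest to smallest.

81, 71 bp

The BamHI site (GGATCC) starts at position 81.
BamHI cuts after the first base of each site, so after position 81.
Linear molecule, 1 cut → 2 fragments:
  1–81 → 81 bp
  82–152 → 71 bp
Sorted largest to smallest: 81, 71 bp.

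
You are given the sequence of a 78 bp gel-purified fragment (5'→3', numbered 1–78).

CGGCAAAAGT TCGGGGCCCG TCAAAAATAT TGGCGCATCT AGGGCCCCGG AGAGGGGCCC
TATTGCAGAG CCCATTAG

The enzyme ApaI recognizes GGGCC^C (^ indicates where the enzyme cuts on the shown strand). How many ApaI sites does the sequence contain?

3

GGGCCC occurs starting at positions 14, 42, 55.
ApaI cuts at 3 sites.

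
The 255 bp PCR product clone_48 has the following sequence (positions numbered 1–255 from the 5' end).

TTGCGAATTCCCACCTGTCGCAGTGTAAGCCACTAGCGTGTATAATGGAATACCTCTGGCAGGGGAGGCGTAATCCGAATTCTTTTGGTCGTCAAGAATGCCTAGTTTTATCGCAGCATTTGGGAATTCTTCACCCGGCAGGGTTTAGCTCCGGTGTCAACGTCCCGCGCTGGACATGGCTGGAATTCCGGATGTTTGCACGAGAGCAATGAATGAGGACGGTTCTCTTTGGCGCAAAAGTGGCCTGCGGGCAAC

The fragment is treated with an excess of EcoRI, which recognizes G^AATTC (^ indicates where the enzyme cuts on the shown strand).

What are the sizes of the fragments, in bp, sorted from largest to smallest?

72, 72, 59, 47, 5 bp

EcoRI sites (GAATTC) start at positions 5, 77, 124, 183.
EcoRI cuts after the first base of each site, so after positions 5, 77, 124, 183.
Linear molecule, 4 cuts → 5 fragments:
  1–5 → 5 bp
  6–77 → 72 bp
  78–124 → 47 bp
  125–183 → 59 bp
  184–255 → 72 bp
Sorted largest to smallest: 72, 72, 59, 47, 5 bp.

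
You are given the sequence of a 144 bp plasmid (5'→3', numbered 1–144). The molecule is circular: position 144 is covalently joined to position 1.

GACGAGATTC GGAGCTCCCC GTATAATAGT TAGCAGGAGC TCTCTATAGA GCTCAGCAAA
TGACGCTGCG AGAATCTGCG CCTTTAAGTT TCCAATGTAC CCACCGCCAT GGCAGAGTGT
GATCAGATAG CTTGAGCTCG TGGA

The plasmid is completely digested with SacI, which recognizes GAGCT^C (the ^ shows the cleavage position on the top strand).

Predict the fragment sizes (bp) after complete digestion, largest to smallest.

SacI sites (GAGCTC) start at positions 12, 37, 49, 134.
SacI cuts after base 5 of each site (before the last base), so after positions 16, 41, 53, 138.
Circular molecule, 4 cuts → 4 fragments:
  17–41 → 25 bp
  42–53 → 12 bp
  54–138 → 85 bp
  139–144 then 1–16 → 6 + 16 = 22 bp
Sorted largest to smallest: 85, 25, 22, 12 bp.

85, 25, 22, 12 bp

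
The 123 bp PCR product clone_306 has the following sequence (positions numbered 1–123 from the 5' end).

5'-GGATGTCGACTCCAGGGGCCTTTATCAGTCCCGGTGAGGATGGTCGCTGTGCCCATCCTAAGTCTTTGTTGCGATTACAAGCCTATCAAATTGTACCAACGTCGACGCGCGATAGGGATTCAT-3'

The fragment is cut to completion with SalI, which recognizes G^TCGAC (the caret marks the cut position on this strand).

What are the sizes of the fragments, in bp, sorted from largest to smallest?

SalI sites (GTCGAC) start at positions 5, 101.
SalI cuts after the first base of each site, so after positions 5, 101.
Linear molecule, 2 cuts → 3 fragments:
  1–5 → 5 bp
  6–101 → 96 bp
  102–123 → 22 bp
Sorted largest to smallest: 96, 22, 5 bp.

96, 22, 5 bp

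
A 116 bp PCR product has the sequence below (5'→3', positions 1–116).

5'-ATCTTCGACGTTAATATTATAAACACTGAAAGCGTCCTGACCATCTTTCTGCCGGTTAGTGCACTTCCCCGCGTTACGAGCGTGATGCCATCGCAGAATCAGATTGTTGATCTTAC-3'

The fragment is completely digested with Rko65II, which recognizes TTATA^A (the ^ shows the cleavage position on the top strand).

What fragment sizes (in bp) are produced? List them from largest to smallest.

95, 21 bp

The Rko65II site (TTATAA) starts at position 17.
Rko65II cuts after base 5 of each site (before the last base), so after position 21.
Linear molecule, 1 cut → 2 fragments:
  1–21 → 21 bp
  22–116 → 95 bp
Sorted largest to smallest: 95, 21 bp.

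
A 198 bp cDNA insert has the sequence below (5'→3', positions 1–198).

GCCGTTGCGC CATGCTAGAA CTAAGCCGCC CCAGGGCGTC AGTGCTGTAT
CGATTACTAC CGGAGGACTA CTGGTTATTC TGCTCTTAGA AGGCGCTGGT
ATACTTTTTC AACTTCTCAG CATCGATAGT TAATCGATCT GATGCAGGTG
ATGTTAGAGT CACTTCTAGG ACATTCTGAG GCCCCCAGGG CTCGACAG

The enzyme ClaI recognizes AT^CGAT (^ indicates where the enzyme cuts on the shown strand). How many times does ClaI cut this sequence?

ATCGAT occurs starting at positions 49, 122, 133.
ClaI cuts at 3 sites.

3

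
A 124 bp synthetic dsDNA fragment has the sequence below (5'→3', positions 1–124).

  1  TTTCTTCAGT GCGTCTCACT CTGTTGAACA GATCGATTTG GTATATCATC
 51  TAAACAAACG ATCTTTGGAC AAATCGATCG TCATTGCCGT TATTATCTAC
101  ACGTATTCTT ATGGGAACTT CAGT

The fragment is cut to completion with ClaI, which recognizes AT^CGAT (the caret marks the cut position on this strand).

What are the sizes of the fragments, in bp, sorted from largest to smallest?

50, 41, 33 bp

ClaI sites (ATCGAT) start at positions 32, 73.
ClaI cuts after base 2 of each site, so after positions 33, 74.
Linear molecule, 2 cuts → 3 fragments:
  1–33 → 33 bp
  34–74 → 41 bp
  75–124 → 50 bp
Sorted largest to smallest: 50, 41, 33 bp.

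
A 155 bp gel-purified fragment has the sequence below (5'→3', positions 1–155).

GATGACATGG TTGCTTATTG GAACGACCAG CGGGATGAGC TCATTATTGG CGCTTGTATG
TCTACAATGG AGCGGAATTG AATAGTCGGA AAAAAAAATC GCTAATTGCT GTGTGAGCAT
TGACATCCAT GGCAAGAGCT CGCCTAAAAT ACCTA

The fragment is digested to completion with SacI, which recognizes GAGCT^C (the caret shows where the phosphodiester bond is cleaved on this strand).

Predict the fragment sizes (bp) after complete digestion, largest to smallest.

SacI sites (GAGCTC) start at positions 37, 136.
SacI cuts after base 5 of each site (before the last base), so after positions 41, 140.
Linear molecule, 2 cuts → 3 fragments:
  1–41 → 41 bp
  42–140 → 99 bp
  141–155 → 15 bp
Sorted largest to smallest: 99, 41, 15 bp.

99, 41, 15 bp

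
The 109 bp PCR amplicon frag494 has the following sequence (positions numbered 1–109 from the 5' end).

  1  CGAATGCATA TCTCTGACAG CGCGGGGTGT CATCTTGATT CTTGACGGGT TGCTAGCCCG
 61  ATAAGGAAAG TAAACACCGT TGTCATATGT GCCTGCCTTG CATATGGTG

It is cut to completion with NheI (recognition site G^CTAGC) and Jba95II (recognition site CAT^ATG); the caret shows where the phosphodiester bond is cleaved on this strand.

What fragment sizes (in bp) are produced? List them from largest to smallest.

52, 34, 17, 6 bp

The NheI site (GCTAGC) starts at position 52.
NheI cuts after the first base of each site, so after position 52.
Jba95II sites (CATATG) start at positions 84, 101.
Jba95II cuts after base 3 of each site, so after positions 86, 103.
Combined cut positions: 52, 86, 103.
Linear molecule, 3 cuts → 4 fragments:
  1–52 → 52 bp
  53–86 → 34 bp
  87–103 → 17 bp
  104–109 → 6 bp
Sorted largest to smallest: 52, 34, 17, 6 bp.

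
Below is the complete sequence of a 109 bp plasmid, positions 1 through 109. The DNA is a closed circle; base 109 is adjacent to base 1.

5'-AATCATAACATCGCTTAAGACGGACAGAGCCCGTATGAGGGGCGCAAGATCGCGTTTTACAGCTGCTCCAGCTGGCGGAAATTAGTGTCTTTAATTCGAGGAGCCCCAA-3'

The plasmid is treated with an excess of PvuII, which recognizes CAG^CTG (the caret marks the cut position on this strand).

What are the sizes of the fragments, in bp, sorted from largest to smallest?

PvuII sites (CAGCTG) start at positions 60, 69.
PvuII cuts after base 3 of each site, so after positions 62, 71.
Circular molecule, 2 cuts → 2 fragments:
  63–71 → 9 bp
  72–109 then 1–62 → 38 + 62 = 100 bp
Sorted largest to smallest: 100, 9 bp.

100, 9 bp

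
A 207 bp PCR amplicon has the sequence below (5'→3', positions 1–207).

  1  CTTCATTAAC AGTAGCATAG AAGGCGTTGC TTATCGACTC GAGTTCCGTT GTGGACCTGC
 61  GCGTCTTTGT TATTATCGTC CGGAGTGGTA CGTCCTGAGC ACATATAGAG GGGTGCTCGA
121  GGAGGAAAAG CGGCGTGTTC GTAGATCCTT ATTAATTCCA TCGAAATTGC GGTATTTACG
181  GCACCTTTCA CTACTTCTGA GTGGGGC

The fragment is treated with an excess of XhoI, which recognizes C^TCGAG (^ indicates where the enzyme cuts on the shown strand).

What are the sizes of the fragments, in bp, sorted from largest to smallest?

XhoI sites (CTCGAG) start at positions 38, 116.
XhoI cuts after the first base of each site, so after positions 38, 116.
Linear molecule, 2 cuts → 3 fragments:
  1–38 → 38 bp
  39–116 → 78 bp
  117–207 → 91 bp
Sorted largest to smallest: 91, 78, 38 bp.

91, 78, 38 bp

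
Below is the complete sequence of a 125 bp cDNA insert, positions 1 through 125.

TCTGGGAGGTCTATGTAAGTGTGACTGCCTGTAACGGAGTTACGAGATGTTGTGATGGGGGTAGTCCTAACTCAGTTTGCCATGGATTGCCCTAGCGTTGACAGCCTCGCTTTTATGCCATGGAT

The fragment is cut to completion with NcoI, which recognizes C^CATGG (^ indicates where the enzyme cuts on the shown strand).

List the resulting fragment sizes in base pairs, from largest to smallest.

80, 38, 7 bp

NcoI sites (CCATGG) start at positions 80, 118.
NcoI cuts after the first base of each site, so after positions 80, 118.
Linear molecule, 2 cuts → 3 fragments:
  1–80 → 80 bp
  81–118 → 38 bp
  119–125 → 7 bp
Sorted largest to smallest: 80, 38, 7 bp.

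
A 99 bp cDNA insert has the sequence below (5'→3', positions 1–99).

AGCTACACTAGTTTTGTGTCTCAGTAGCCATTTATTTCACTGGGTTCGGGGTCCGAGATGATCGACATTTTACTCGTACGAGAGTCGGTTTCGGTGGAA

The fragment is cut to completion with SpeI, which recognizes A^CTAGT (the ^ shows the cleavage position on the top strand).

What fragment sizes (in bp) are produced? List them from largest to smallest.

The SpeI site (ACTAGT) starts at position 7.
SpeI cuts after the first base of each site, so after position 7.
Linear molecule, 1 cut → 2 fragments:
  1–7 → 7 bp
  8–99 → 92 bp
Sorted largest to smallest: 92, 7 bp.

92, 7 bp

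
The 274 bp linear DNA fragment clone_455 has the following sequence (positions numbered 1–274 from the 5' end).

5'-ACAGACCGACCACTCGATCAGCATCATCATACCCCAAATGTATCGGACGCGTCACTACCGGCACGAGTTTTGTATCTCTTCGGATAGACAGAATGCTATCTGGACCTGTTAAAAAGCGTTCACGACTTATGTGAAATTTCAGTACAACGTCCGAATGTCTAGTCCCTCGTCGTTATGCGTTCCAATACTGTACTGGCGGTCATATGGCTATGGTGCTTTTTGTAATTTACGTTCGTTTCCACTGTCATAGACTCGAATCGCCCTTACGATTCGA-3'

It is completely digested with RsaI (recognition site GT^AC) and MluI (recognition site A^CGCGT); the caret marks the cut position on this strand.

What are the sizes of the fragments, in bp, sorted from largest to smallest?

96, 83, 48, 47 bp

RsaI sites (GTAC) start at positions 142, 190.
RsaI cuts after base 2 of each site, so after positions 143, 191.
The MluI site (ACGCGT) starts at position 47.
MluI cuts after the first base of each site, so after position 47.
Combined cut positions: 47, 143, 191.
Linear molecule, 3 cuts → 4 fragments:
  1–47 → 47 bp
  48–143 → 96 bp
  144–191 → 48 bp
  192–274 → 83 bp
Sorted largest to smallest: 96, 83, 48, 47 bp.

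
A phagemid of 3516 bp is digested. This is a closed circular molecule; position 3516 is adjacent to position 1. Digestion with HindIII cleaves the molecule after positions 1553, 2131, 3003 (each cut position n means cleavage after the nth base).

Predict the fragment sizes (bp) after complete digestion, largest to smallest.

Circular molecule, 3 cuts → 3 fragments:
  2131 − 1553 = 578 bp
  3003 − 2131 = 872 bp
  wrap: 3516 − 3003 + 1553 = 2066 bp
Sorted largest to smallest: 2066, 872, 578 bp.

2066, 872, 578 bp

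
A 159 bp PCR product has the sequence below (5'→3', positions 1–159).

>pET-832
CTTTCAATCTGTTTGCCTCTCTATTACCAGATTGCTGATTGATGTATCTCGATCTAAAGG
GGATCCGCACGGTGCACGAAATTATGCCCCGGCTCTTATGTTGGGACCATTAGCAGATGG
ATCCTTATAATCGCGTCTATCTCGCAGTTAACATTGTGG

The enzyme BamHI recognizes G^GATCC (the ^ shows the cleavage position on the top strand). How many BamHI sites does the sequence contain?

GGATCC occurs starting at positions 61, 119.
BamHI cuts at 2 sites.

2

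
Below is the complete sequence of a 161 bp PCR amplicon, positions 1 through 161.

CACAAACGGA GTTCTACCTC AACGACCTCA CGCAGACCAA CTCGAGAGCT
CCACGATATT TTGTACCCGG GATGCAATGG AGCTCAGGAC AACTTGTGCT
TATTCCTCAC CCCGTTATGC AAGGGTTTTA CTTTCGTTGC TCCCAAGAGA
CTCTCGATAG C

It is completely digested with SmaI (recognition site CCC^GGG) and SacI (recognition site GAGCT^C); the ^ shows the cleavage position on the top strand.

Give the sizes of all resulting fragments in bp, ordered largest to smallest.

77, 50, 18, 16 bp

The SmaI site (CCCGGG) starts at position 66.
SmaI cuts after base 3 of each site, so after position 68.
SacI sites (GAGCTC) start at positions 46, 80.
SacI cuts after base 5 of each site (before the last base), so after positions 50, 84.
Combined cut positions: 50, 68, 84.
Linear molecule, 3 cuts → 4 fragments:
  1–50 → 50 bp
  51–68 → 18 bp
  69–84 → 16 bp
  85–161 → 77 bp
Sorted largest to smallest: 77, 50, 18, 16 bp.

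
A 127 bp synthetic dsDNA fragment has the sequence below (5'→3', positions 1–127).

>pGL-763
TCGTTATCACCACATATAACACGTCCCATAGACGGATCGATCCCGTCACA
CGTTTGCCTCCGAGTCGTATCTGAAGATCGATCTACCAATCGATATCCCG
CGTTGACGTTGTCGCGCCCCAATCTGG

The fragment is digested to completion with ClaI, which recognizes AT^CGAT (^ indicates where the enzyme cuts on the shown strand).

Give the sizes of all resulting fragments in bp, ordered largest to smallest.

ClaI sites (ATCGAT) start at positions 36, 77, 89.
ClaI cuts after base 2 of each site, so after positions 37, 78, 90.
Linear molecule, 3 cuts → 4 fragments:
  1–37 → 37 bp
  38–78 → 41 bp
  79–90 → 12 bp
  91–127 → 37 bp
Sorted largest to smallest: 41, 37, 37, 12 bp.

41, 37, 37, 12 bp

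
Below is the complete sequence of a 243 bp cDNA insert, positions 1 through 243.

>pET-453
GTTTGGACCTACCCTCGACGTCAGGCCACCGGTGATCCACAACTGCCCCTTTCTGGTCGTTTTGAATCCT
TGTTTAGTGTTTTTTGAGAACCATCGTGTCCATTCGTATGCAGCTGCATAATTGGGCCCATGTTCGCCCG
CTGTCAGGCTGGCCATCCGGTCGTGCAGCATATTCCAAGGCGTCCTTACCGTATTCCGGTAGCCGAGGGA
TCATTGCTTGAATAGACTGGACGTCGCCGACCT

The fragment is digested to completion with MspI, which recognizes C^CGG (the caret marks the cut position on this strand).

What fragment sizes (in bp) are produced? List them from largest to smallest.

MspI sites (CCGG) start at positions 29, 157, 196.
MspI cuts after the first base of each site, so after positions 29, 157, 196.
Linear molecule, 3 cuts → 4 fragments:
  1–29 → 29 bp
  30–157 → 128 bp
  158–196 → 39 bp
  197–243 → 47 bp
Sorted largest to smallest: 128, 47, 39, 29 bp.

128, 47, 39, 29 bp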